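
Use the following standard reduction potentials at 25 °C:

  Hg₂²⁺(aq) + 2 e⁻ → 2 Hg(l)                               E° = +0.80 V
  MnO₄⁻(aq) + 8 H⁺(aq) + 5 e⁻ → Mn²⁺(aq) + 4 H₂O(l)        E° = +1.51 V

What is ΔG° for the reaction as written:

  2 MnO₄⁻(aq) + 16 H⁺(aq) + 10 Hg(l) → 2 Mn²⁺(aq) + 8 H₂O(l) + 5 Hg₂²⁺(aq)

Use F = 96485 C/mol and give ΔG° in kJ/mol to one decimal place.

-685.0 kJ/mol

As written, MnO₄⁻/Mn²⁺ is reduced (cathode) and Hg₂²⁺/Hg is oxidised (anode), so E°cell = (+1.51) − (+0.80) = +0.71 V.
Balancing electrons gives n = 10.
ΔG° = −nFE° = −(10)(96485)(+0.71) = -685,044 J = -685.0 kJ/mol.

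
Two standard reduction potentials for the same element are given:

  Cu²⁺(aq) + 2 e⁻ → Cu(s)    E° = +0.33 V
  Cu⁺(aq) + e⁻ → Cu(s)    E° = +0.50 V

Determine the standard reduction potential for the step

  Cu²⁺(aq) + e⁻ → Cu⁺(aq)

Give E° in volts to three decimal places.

+0.160 V

Sequential free energies add, so n₃E°₃ = n₁E°₁ + n₂E°₂.
With n₃ = 2, and the known step contributing 1×(+0.50) V, the unknown satisfies 1·E° = 2×(+0.33) − 1×(+0.50) = +0.160.
E° = +0.160 / 1 = +0.160 V.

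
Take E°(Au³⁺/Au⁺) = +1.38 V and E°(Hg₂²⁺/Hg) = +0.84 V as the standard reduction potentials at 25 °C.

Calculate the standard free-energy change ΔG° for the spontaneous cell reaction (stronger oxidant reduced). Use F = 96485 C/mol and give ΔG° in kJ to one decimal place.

Au³⁺/Au⁺ (E° = +1.38 V) is the cathode; Hg₂²⁺/Hg (E° = +0.84 V) is the anode, so E°cell = +0.54 V.
Balancing electrons gives n = 2 (lcm of 2 and 2).
ΔG° = −nFE° = −(2)(96485)(+0.54) = -104,204 J = -104.2 kJ.

-104.2 kJ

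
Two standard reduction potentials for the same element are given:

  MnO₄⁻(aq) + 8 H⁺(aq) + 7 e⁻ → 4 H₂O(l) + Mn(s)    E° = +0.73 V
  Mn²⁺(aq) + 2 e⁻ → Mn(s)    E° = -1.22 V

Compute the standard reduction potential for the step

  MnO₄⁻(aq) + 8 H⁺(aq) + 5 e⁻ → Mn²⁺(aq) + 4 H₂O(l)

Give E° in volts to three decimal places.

Sequential free energies add, so n₃E°₃ = n₁E°₁ + n₂E°₂.
With n₃ = 7, and the known step contributing 2×(-1.22) V, the unknown satisfies 5·E° = 7×(+0.73) − 2×(-1.22) = +7.550.
E° = +7.550 / 5 = +1.510 V.

+1.510 V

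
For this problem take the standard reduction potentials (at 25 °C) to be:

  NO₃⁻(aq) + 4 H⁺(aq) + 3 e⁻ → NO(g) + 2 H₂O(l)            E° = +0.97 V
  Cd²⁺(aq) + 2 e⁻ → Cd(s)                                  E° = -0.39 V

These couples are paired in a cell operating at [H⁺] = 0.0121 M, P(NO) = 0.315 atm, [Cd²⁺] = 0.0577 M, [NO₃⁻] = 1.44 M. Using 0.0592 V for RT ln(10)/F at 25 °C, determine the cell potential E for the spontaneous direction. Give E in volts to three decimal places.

NO₃⁻/NO is the cathode (higher E°), Cd²⁺/Cd the anode: E°cell = +0.97 − (-0.39) = +1.36 V, n = 6.
Overall: 2 NO₃⁻(aq) + 8 H⁺(aq) + 3 Cd(s) → 2 NO(g) + 4 H₂O(l) + 3 Cd²⁺(aq)
Q = P(NO)^2·[Cd²⁺]^3 / ([NO₃⁻]^2·[H⁺]^8); log Q = 10.301.
E = E° − (0.0592/n) log Q = +1.36 − (0.0592/6)(10.301) = +1.258 V.

+1.258 V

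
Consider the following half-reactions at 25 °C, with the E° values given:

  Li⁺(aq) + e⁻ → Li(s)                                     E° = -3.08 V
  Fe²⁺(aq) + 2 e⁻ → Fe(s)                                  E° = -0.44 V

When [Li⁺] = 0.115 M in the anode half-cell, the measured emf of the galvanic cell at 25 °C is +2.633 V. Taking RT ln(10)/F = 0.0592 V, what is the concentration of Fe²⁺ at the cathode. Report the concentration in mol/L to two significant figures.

0.0077 M

Fe²⁺/Fe is the cathode, Li⁺/Li the anode: E°cell = +2.64 V, n = 2.
Overall reaction: Fe²⁺(aq) + 2 Li(s) → Fe(s) + 2 Li⁺(aq); Q = [Li⁺]^2/[Fe²⁺]^1.
From E = E° − (0.0592/n) log Q: log Q = (E° − E)·n/0.0592 = (+2.64 − (+2.633))·2/0.0592 = 0.2365.
So 1·log[Fe²⁺] = 2·log(0.115) − log Q = -1.8786 − (0.2365) = -2.1151; [Fe²⁺] = 10^(-2.1151) ≈ 0.0077 M.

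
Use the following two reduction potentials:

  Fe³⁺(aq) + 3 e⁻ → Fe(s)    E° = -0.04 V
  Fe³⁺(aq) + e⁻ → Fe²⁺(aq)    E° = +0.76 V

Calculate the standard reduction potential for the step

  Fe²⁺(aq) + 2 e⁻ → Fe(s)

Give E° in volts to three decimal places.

-0.440 V

Sequential free energies add, so n₃E°₃ = n₁E°₁ + n₂E°₂.
With n₃ = 3, and the known step contributing 1×(+0.76) V, the unknown satisfies 2·E° = 3×(-0.04) − 1×(+0.76) = -0.880.
E° = -0.880 / 2 = -0.440 V.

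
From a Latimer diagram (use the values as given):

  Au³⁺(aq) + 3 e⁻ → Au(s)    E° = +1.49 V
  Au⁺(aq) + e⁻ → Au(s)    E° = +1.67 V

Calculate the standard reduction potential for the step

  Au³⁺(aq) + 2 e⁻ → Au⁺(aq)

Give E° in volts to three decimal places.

+1.400 V

Sequential free energies add, so n₃E°₃ = n₁E°₁ + n₂E°₂.
With n₃ = 3, and the known step contributing 1×(+1.67) V, the unknown satisfies 2·E° = 3×(+1.49) − 1×(+1.67) = +2.800.
E° = +2.800 / 2 = +1.400 V.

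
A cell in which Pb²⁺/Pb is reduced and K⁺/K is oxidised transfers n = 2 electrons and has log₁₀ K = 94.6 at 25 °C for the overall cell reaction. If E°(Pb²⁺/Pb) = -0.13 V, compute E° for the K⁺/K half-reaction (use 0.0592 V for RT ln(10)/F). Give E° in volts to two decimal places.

-2.93 V

E°cell = (0.0592/n)·log K = (0.0592/2)(94.6) = +2.800 V.
Since Pb²⁺/Pb is the cathode and K⁺/K the anode, E°cell = E°(Pb²⁺/Pb) − E°(K⁺/K).
So E°(K⁺/K) = E°(Pb²⁺/Pb) − E°cell = (-0.13) − (+2.800) = -2.93 V.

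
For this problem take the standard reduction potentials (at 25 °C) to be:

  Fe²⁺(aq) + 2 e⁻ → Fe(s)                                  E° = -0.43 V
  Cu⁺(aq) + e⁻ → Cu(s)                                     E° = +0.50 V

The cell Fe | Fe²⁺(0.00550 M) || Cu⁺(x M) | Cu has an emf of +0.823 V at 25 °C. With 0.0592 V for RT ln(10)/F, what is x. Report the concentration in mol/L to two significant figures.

Cu⁺/Cu is the cathode, Fe²⁺/Fe the anode: E°cell = +0.93 V, n = 2.
Overall reaction: 2 Cu⁺(aq) + Fe(s) → 2 Cu(s) + Fe²⁺(aq); Q = [Fe²⁺]^1/[Cu⁺]^2.
From E = E° − (0.0592/n) log Q: log Q = (E° − E)·n/0.0592 = (+0.93 − (+0.823))·2/0.0592 = 3.6149.
So 2·log[Cu⁺] = 1·log(0.0055) − log Q = -2.2596 − (3.6149) = -5.8745; log[Cu⁺] = -5.8745 / 2 = -2.9373; [Cu⁺] = 10^(-2.9373) ≈ 0.0012 M.

0.0012 M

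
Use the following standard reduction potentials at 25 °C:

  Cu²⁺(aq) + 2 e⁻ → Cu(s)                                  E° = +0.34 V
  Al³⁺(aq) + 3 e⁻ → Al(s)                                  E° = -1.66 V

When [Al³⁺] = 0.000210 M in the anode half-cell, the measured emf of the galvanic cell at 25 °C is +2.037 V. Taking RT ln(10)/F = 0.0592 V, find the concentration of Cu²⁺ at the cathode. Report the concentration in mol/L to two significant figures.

Cu²⁺/Cu is the cathode, Al³⁺/Al the anode: E°cell = +2.00 V, n = 6.
Overall reaction: 3 Cu²⁺(aq) + 2 Al(s) → 3 Cu(s) + 2 Al³⁺(aq); Q = [Al³⁺]^2/[Cu²⁺]^3.
From E = E° − (0.0592/n) log Q: log Q = (E° − E)·n/0.0592 = (+2.00 − (+2.037))·6/0.0592 = -3.7500.
So 3·log[Cu²⁺] = 2·log(0.00021) − log Q = -7.3556 − (-3.7500) = -3.6056; log[Cu²⁺] = -3.6056 / 3 = -1.2019; [Cu²⁺] = 10^(-1.2019) ≈ 0.063 M.

0.063 M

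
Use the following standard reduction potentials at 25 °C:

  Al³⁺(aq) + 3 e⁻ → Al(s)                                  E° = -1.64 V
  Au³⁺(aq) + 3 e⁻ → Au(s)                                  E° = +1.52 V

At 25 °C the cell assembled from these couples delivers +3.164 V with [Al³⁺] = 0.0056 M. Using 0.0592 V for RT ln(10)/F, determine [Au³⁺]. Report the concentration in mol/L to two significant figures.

Au³⁺/Au is the cathode, Al³⁺/Al the anode: E°cell = +3.16 V, n = 3.
Overall reaction: Au³⁺(aq) + Al(s) → Au(s) + Al³⁺(aq); Q = [Al³⁺]^1/[Au³⁺]^1.
From E = E° − (0.0592/n) log Q: log Q = (E° − E)·n/0.0592 = (+3.16 − (+3.164))·3/0.0592 = -0.2027.
So 1·log[Au³⁺] = 1·log(0.0056) − log Q = -2.2518 − (-0.2027) = -2.0491; [Au³⁺] = 10^(-2.0491) ≈ 0.0089 M.

0.0089 M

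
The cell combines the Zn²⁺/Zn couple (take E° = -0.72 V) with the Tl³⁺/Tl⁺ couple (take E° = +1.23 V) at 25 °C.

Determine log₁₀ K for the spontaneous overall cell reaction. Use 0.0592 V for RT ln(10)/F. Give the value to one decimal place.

65.9

Cathode: Tl³⁺/Tl⁺; anode: Zn²⁺/Zn. E°cell = +1.95 V, n = 2.
log K = nE°cell / 0.0592 = (2)(+1.95) / 0.0592 = 65.9.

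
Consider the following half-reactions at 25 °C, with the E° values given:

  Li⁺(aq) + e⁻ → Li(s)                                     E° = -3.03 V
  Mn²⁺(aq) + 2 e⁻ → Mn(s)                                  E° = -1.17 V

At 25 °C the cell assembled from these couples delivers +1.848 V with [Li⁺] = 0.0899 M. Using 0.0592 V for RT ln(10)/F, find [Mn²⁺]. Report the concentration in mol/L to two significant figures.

0.0032 M

Mn²⁺/Mn is the cathode, Li⁺/Li the anode: E°cell = +1.86 V, n = 2.
Overall reaction: Mn²⁺(aq) + 2 Li(s) → Mn(s) + 2 Li⁺(aq); Q = [Li⁺]^2/[Mn²⁺]^1.
From E = E° − (0.0592/n) log Q: log Q = (E° − E)·n/0.0592 = (+1.86 − (+1.848))·2/0.0592 = 0.4054.
So 1·log[Mn²⁺] = 2·log(0.0899) − log Q = -2.0925 − (0.4054) = -2.4979; [Mn²⁺] = 10^(-2.4979) ≈ 0.0032 M.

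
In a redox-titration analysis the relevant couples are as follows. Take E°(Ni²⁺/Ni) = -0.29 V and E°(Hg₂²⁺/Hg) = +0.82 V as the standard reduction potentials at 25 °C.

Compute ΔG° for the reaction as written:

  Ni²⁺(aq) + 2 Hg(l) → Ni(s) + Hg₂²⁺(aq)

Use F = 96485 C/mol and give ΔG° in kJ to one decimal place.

As written, Ni²⁺/Ni is reduced (cathode) and Hg₂²⁺/Hg is oxidised (anode), so E°cell = (-0.29) − (+0.82) = -1.11 V.
Balancing electrons gives n = 2.
ΔG° = −nFE° = −(2)(96485)(-1.11) = 214,197 J = +214.2 kJ.

+214.2 kJ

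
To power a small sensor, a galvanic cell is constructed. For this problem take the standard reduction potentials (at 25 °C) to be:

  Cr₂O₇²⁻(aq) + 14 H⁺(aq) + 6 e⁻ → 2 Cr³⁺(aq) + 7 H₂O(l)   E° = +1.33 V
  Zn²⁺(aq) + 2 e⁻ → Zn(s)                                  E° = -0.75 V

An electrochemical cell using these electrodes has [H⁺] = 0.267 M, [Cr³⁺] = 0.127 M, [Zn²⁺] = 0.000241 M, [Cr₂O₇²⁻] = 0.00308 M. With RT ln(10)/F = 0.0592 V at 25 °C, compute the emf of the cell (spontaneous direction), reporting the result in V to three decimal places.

+2.101 V

Cr₂O₇²⁻/Cr³⁺ is the cathode (higher E°), Zn²⁺/Zn the anode: E°cell = +1.33 − (-0.75) = +2.08 V, n = 6.
Overall: Cr₂O₇²⁻(aq) + 14 H⁺(aq) + 3 Zn(s) → 2 Cr³⁺(aq) + 7 H₂O(l) + 3 Zn²⁺(aq)
Q = [Cr³⁺]^2·[Zn²⁺]^3 / ([Cr₂O₇²⁻]·[H⁺]^14); log Q = -2.106.
E = E° − (0.0592/n) log Q = +2.08 − (0.0592/6)(-2.106) = +2.101 V.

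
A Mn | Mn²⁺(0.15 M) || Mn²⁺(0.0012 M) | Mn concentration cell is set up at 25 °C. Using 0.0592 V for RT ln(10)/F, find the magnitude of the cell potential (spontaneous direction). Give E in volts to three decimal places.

For a concentration cell E°cell = 0. The 0.15 M side is the cathode (reduction is favoured where [Mn²⁺] is higher).
With n = 2, E = −(0.0592/2) log([Mn²⁺]ₐₙ/[Mn²⁺]꜀ₐₜ) = −(0.0592/2) log(0.0012/0.15) = −(0.0592/2)(-2.097) = +0.062 V.

+0.062 V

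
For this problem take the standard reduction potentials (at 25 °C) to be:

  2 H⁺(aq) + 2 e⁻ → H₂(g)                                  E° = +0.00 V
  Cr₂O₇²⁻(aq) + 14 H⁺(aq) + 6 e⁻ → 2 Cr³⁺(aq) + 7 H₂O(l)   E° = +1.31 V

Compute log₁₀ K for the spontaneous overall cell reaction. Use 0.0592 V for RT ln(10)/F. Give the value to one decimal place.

Cathode: Cr₂O₇²⁻/Cr³⁺; anode: H⁺/H₂. E°cell = +1.31 V, n = 6.
log K = nE°cell / 0.0592 = (6)(+1.31) / 0.0592 = 132.8.

132.8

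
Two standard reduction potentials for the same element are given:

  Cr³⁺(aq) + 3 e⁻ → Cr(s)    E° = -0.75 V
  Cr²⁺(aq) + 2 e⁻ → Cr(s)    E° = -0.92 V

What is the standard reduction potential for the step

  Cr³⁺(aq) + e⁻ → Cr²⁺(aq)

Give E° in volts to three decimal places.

-0.410 V

Sequential free energies add, so n₃E°₃ = n₁E°₁ + n₂E°₂.
With n₃ = 3, and the known step contributing 2×(-0.92) V, the unknown satisfies 1·E° = 3×(-0.75) − 2×(-0.92) = -0.410.
E° = -0.410 / 1 = -0.410 V.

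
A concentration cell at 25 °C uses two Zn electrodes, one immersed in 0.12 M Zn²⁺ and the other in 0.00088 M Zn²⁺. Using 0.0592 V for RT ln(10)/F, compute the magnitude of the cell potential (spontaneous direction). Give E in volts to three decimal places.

+0.063 V

For a concentration cell E°cell = 0. The 0.12 M side is the cathode (reduction is favoured where [Zn²⁺] is higher).
With n = 2, E = −(0.0592/2) log([Zn²⁺]ₐₙ/[Zn²⁺]꜀ₐₜ) = −(0.0592/2) log(0.00088/0.12) = −(0.0592/2)(-2.135) = +0.063 V.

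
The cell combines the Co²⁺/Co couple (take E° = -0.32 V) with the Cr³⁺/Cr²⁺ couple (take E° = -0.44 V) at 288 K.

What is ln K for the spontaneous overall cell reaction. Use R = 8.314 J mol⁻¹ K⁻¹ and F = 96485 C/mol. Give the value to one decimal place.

Cathode: Co²⁺/Co; anode: Cr³⁺/Cr²⁺. E°cell = (-0.32) − (-0.44) = +0.12 V, with n = 2.
ΔG° = −nFE° = −RT ln K, so ln K = nFE°/(RT) = (2)(96485)(+0.12) / ((8.314)(288)) = 9.671.

9.7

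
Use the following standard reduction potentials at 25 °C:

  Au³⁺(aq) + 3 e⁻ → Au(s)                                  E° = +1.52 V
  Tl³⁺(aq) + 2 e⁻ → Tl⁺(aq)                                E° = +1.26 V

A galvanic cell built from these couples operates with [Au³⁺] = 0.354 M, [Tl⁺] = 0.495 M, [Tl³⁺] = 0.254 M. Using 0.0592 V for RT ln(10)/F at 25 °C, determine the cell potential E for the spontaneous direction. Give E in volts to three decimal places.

+0.260 V

Au³⁺/Au is the cathode (higher E°), Tl³⁺/Tl⁺ the anode: E°cell = +1.52 − (+1.26) = +0.26 V, n = 6.
Overall: 2 Au³⁺(aq) + 3 Tl⁺(aq) → 2 Au(s) + 3 Tl³⁺(aq)
Q = [Tl³⁺]^3 / ([Au³⁺]^2·[Tl⁺]^3); log Q = 0.033.
E = E° − (0.0592/n) log Q = +0.26 − (0.0592/6)(0.033) = +0.260 V.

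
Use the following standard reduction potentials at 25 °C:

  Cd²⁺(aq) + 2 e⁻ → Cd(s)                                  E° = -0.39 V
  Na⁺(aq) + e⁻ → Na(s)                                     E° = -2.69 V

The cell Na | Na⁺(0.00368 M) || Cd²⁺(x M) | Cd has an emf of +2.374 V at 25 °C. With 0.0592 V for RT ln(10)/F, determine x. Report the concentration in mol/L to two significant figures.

Cd²⁺/Cd is the cathode, Na⁺/Na the anode: E°cell = +2.30 V, n = 2.
Overall reaction: Cd²⁺(aq) + 2 Na(s) → Cd(s) + 2 Na⁺(aq); Q = [Na⁺]^2/[Cd²⁺]^1.
From E = E° − (0.0592/n) log Q: log Q = (E° − E)·n/0.0592 = (+2.30 − (+2.374))·2/0.0592 = -2.5000.
So 1·log[Cd²⁺] = 2·log(0.00368) − log Q = -4.8683 − (-2.5000) = -2.3683; [Cd²⁺] = 10^(-2.3683) ≈ 0.0043 M.

0.0043 M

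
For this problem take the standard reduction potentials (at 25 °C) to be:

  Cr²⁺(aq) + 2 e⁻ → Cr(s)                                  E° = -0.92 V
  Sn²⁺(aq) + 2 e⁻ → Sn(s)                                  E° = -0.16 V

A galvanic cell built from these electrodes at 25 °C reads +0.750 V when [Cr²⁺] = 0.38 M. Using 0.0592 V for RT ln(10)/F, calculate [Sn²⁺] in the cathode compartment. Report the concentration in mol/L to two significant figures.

Sn²⁺/Sn is the cathode, Cr²⁺/Cr the anode: E°cell = +0.76 V, n = 2.
Overall reaction: Sn²⁺(aq) + Cr(s) → Sn(s) + Cr²⁺(aq); Q = [Cr²⁺]^1/[Sn²⁺]^1.
From E = E° − (0.0592/n) log Q: log Q = (E° − E)·n/0.0592 = (+0.76 − (+0.750))·2/0.0592 = 0.3378.
So 1·log[Sn²⁺] = 1·log(0.38) − log Q = -0.4202 − (0.3378) = -0.7580; [Sn²⁺] = 10^(-0.7580) ≈ 0.17 M.

0.17 M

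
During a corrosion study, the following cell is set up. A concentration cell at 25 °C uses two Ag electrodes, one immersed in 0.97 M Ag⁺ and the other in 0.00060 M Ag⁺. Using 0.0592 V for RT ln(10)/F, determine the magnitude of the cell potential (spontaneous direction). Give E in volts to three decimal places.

+0.190 V

For a concentration cell E°cell = 0. The 0.97 M side is the cathode (reduction is favoured where [Ag⁺] is higher).
With n = 1, E = −(0.0592/1) log([Ag⁺]ₐₙ/[Ag⁺]꜀ₐₜ) = −(0.0592/1) log(0.0006/0.97) = −(0.0592/1)(-3.209) = +0.190 V.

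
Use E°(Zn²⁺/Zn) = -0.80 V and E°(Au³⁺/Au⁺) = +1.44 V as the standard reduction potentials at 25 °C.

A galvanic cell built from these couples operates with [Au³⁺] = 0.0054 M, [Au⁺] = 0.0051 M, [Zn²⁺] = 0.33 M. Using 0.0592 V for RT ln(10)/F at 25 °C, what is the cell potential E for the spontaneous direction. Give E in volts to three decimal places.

Au³⁺/Au⁺ is the cathode (higher E°), Zn²⁺/Zn the anode: E°cell = +1.44 − (-0.80) = +2.24 V, n = 2.
Overall: Au³⁺(aq) + Zn(s) → Au⁺(aq) + Zn²⁺(aq)
Q = [Au⁺]·[Zn²⁺] / ([Au³⁺]); log Q = -0.506.
E = E° − (0.0592/n) log Q = +2.24 − (0.0592/2)(-0.506) = +2.255 V.

+2.255 V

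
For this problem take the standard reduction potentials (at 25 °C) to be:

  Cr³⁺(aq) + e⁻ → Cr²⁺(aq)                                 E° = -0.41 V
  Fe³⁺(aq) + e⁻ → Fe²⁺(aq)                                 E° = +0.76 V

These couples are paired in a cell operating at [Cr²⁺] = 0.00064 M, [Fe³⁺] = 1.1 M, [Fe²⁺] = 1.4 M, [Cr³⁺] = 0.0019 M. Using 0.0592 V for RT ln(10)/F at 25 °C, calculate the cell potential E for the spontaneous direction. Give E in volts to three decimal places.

+1.136 V

Fe³⁺/Fe²⁺ is the cathode (higher E°), Cr³⁺/Cr²⁺ the anode: E°cell = +0.76 − (-0.41) = +1.17 V, n = 1.
Overall: Fe³⁺(aq) + Cr²⁺(aq) → Fe²⁺(aq) + Cr³⁺(aq)
Q = [Fe²⁺]·[Cr³⁺] / ([Fe³⁺]·[Cr²⁺]); log Q = 0.577.
E = E° − (0.0592/n) log Q = +1.17 − (0.0592/1)(0.577) = +1.136 V.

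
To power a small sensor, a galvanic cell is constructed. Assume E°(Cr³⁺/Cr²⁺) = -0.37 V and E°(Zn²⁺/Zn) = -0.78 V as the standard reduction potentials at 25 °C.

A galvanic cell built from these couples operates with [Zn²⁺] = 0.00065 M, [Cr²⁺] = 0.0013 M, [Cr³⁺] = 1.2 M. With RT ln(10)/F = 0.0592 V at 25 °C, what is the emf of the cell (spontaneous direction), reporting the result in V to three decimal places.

Cr³⁺/Cr²⁺ is the cathode (higher E°), Zn²⁺/Zn the anode: E°cell = -0.37 − (-0.78) = +0.41 V, n = 2.
Overall: 2 Cr³⁺(aq) + Zn(s) → 2 Cr²⁺(aq) + Zn²⁺(aq)
Q = [Cr²⁺]^2·[Zn²⁺] / ([Cr³⁺]^2); log Q = -9.118.
E = E° − (0.0592/n) log Q = +0.41 − (0.0592/2)(-9.118) = +0.680 V.

+0.680 V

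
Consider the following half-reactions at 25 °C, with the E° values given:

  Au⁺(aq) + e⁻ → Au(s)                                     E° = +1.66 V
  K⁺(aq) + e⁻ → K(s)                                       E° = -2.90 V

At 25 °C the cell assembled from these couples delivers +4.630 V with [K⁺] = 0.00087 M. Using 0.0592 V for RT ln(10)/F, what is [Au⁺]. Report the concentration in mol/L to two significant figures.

Au⁺/Au is the cathode, K⁺/K the anode: E°cell = +4.56 V, n = 1.
Overall reaction: Au⁺(aq) + K(s) → Au(s) + K⁺(aq); Q = [K⁺]^1/[Au⁺]^1.
From E = E° − (0.0592/n) log Q: log Q = (E° − E)·n/0.0592 = (+4.56 − (+4.630))·1/0.0592 = -1.1824.
So 1·log[Au⁺] = 1·log(0.00087) − log Q = -3.0605 − (-1.1824) = -1.8781; [Au⁺] = 10^(-1.8781) ≈ 0.013 M.

0.013 M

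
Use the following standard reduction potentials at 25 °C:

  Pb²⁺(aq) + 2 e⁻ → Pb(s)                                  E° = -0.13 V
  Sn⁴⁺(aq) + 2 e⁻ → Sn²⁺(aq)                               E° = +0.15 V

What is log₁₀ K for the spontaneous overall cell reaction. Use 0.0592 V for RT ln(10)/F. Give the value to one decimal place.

9.5

Cathode: Sn⁴⁺/Sn²⁺; anode: Pb²⁺/Pb. E°cell = +0.28 V, n = 2.
log K = nE°cell / 0.0592 = (2)(+0.28) / 0.0592 = 9.5.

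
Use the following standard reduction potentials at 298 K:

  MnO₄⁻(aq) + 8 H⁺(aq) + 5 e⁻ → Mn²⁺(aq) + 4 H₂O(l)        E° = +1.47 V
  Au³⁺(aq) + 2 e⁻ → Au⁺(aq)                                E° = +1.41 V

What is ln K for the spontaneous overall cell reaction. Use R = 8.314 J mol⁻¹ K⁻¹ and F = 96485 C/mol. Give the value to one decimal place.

23.4

Cathode: MnO₄⁻/Mn²⁺; anode: Au³⁺/Au⁺. E°cell = (+1.47) − (+1.41) = +0.06 V, with n = 10.
ΔG° = −nFE° = −RT ln K, so ln K = nFE°/(RT) = (10)(96485)(+0.06) / ((8.314)(298)) = 23.366.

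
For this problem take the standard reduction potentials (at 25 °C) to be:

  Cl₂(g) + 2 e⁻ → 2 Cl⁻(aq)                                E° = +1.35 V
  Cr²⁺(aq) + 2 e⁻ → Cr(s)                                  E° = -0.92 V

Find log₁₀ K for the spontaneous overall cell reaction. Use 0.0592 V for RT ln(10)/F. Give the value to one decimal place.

Cathode: Cl₂/Cl⁻; anode: Cr²⁺/Cr. E°cell = +2.27 V, n = 2.
log K = nE°cell / 0.0592 = (2)(+2.27) / 0.0592 = 76.7.

76.7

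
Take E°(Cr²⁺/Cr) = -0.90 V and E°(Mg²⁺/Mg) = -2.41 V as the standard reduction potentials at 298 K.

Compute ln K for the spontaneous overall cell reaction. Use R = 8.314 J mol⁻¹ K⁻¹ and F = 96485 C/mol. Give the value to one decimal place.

Cathode: Cr²⁺/Cr; anode: Mg²⁺/Mg. E°cell = (-0.90) − (-2.41) = +1.51 V, with n = 2.
ΔG° = −nFE° = −RT ln K, so ln K = nFE°/(RT) = (2)(96485)(+1.51) / ((8.314)(298)) = 117.609.

117.6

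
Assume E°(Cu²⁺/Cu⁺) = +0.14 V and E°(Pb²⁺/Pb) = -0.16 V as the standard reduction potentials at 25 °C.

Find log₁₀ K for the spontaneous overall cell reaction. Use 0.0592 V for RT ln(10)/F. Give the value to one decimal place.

10.1

Cathode: Cu²⁺/Cu⁺; anode: Pb²⁺/Pb. E°cell = +0.30 V, n = 2.
log K = nE°cell / 0.0592 = (2)(+0.30) / 0.0592 = 10.1.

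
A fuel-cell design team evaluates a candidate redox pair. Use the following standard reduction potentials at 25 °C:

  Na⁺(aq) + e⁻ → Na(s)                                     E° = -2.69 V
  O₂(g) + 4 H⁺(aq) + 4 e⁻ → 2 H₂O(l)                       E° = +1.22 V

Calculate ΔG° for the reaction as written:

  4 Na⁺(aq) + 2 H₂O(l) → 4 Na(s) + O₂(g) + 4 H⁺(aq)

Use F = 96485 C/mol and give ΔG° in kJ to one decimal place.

As written, Na⁺/Na is reduced (cathode) and O₂/H₂O is oxidised (anode), so E°cell = (-2.69) − (+1.22) = -3.91 V.
Balancing electrons gives n = 4.
ΔG° = −nFE° = −(4)(96485)(-3.91) = 1,509,025 J = +1509.0 kJ.

+1509.0 kJ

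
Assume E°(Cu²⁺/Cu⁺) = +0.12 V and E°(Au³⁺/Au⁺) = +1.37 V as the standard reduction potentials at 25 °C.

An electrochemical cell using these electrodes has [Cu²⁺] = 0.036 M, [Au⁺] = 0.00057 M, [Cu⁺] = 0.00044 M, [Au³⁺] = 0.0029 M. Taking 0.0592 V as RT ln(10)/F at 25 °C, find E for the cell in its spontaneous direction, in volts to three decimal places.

+1.158 V

Au³⁺/Au⁺ is the cathode (higher E°), Cu²⁺/Cu⁺ the anode: E°cell = +1.37 − (+0.12) = +1.25 V, n = 2.
Overall: Au³⁺(aq) + 2 Cu⁺(aq) → Au⁺(aq) + 2 Cu²⁺(aq)
Q = [Au⁺]·[Cu²⁺]^2 / ([Au³⁺]·[Cu⁺]^2); log Q = 3.119.
E = E° − (0.0592/n) log Q = +1.25 − (0.0592/2)(3.119) = +1.158 V.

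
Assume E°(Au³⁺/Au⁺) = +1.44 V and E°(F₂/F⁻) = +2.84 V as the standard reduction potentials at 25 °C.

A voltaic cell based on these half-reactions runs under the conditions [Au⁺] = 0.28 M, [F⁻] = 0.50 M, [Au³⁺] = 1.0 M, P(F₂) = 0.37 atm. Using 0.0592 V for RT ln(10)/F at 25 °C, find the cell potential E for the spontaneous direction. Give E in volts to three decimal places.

F₂/F⁻ is the cathode (higher E°), Au³⁺/Au⁺ the anode: E°cell = +2.84 − (+1.44) = +1.40 V, n = 2.
Overall: F₂(g) + Au⁺(aq) → 2 F⁻(aq) + Au³⁺(aq)
Q = [F⁻]^2·[Au³⁺] / (P(F₂)·[Au⁺]); log Q = 0.383.
E = E° − (0.0592/n) log Q = +1.40 − (0.0592/2)(0.383) = +1.389 V.

+1.389 V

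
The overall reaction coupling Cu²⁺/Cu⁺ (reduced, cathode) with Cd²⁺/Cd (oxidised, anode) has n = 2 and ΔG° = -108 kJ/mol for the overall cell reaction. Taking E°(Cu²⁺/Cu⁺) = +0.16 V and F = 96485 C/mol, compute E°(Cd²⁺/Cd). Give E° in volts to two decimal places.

-0.40 V

E°cell = −ΔG°/(nF) = −(-108×10³)/((2)(96485)) = +0.560 V.
Since Cu²⁺/Cu⁺ is the cathode and Cd²⁺/Cd the anode, E°cell = E°(Cu²⁺/Cu⁺) − E°(Cd²⁺/Cd).
So E°(Cd²⁺/Cd) = E°(Cu²⁺/Cu⁺) − E°cell = (+0.16) − (+0.560) = -0.40 V.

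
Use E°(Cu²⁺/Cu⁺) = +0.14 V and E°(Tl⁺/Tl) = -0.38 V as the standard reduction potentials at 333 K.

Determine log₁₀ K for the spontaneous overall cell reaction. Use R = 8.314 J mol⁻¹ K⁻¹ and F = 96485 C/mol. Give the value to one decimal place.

7.9

Cathode: Cu²⁺/Cu⁺; anode: Tl⁺/Tl. E°cell = (+0.14) − (-0.38) = +0.52 V, with n = 1.
ΔG° = −nFE° = −RT ln K, so ln K = nFE°/(RT) = (1)(96485)(+0.52) / ((8.314)(333)) = 18.122.
log₁₀ K = 18.122 / ln 10 = 7.9.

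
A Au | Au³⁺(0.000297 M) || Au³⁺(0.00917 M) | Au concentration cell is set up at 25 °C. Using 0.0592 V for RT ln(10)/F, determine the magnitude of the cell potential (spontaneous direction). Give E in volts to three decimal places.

+0.029 V

For a concentration cell E°cell = 0. The 0.00917 M side is the cathode (reduction is favoured where [Au³⁺] is higher).
With n = 3, E = −(0.0592/3) log([Au³⁺]ₐₙ/[Au³⁺]꜀ₐₜ) = −(0.0592/3) log(0.000297/0.00917) = −(0.0592/3)(-1.490) = +0.029 V.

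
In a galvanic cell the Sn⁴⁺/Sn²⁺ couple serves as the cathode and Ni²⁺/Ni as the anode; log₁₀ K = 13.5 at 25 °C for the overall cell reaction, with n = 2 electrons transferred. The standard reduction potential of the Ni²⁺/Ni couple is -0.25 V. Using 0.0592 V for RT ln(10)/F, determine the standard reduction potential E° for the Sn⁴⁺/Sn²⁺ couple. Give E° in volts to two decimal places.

+0.15 V

E°cell = (0.0592/n)·log K = (0.0592/2)(13.5) = +0.400 V.
Since Sn⁴⁺/Sn²⁺ is the cathode and Ni²⁺/Ni the anode, E°cell = E°(Sn⁴⁺/Sn²⁺) − E°(Ni²⁺/Ni).
So E°(Sn⁴⁺/Sn²⁺) = E°cell + E°(Ni²⁺/Ni) = +0.400 + (-0.25) = +0.15 V.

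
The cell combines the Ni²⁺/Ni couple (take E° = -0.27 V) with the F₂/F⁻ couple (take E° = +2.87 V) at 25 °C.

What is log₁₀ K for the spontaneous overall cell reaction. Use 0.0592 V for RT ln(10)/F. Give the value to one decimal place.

106.1

Cathode: F₂/F⁻; anode: Ni²⁺/Ni. E°cell = +3.14 V, n = 2.
log K = nE°cell / 0.0592 = (2)(+3.14) / 0.0592 = 106.1.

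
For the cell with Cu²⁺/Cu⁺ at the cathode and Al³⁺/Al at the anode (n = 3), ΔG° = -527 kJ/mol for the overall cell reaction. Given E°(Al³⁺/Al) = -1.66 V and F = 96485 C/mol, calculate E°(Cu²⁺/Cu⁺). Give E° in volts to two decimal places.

+0.16 V

E°cell = −ΔG°/(nF) = −(-527×10³)/((3)(96485)) = +1.821 V.
Since Cu²⁺/Cu⁺ is the cathode and Al³⁺/Al the anode, E°cell = E°(Cu²⁺/Cu⁺) − E°(Al³⁺/Al).
So E°(Cu²⁺/Cu⁺) = E°cell + E°(Al³⁺/Al) = +1.821 + (-1.66) = +0.16 V.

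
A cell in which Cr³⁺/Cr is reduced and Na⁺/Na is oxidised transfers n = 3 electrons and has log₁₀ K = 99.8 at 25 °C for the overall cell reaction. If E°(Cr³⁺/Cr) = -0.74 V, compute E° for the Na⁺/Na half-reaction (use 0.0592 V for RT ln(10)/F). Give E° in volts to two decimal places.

E°cell = (0.0592/n)·log K = (0.0592/3)(99.8) = +1.969 V.
Since Cr³⁺/Cr is the cathode and Na⁺/Na the anode, E°cell = E°(Cr³⁺/Cr) − E°(Na⁺/Na).
So E°(Na⁺/Na) = E°(Cr³⁺/Cr) − E°cell = (-0.74) − (+1.969) = -2.71 V.

-2.71 V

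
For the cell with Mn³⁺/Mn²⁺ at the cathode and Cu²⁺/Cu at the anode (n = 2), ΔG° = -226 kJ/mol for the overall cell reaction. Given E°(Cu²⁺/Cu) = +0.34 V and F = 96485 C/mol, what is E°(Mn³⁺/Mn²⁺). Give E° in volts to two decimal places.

E°cell = −ΔG°/(nF) = −(-226×10³)/((2)(96485)) = +1.171 V.
Since Mn³⁺/Mn²⁺ is the cathode and Cu²⁺/Cu the anode, E°cell = E°(Mn³⁺/Mn²⁺) − E°(Cu²⁺/Cu).
So E°(Mn³⁺/Mn²⁺) = E°cell + E°(Cu²⁺/Cu) = +1.171 + (+0.34) = +1.51 V.

+1.51 V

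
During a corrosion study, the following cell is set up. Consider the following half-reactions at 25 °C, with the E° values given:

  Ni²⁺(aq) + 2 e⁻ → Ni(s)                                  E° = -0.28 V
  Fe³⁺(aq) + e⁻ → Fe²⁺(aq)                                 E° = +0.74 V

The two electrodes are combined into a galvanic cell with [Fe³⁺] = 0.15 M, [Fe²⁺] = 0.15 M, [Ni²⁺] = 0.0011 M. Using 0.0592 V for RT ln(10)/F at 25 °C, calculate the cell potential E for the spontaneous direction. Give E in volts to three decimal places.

+1.108 V

Fe³⁺/Fe²⁺ is the cathode (higher E°), Ni²⁺/Ni the anode: E°cell = +0.74 − (-0.28) = +1.02 V, n = 2.
Overall: 2 Fe³⁺(aq) + Ni(s) → 2 Fe²⁺(aq) + Ni²⁺(aq)
Q = [Fe²⁺]^2·[Ni²⁺] / ([Fe³⁺]^2); log Q = -2.959.
E = E° − (0.0592/n) log Q = +1.02 − (0.0592/2)(-2.959) = +1.108 V.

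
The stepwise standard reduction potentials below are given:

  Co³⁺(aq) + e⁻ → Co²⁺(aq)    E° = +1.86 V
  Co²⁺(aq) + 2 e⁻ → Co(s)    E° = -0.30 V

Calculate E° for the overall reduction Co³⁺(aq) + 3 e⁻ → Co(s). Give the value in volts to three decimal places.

Adding the free-energy changes (−nFE°) of the two steps gives −n₃FE°₃ = −n₁FE°₁ − n₂FE°₂.
E°₃ = (1×+1.86 + 2×-0.30) / 3 = (+1.260) / 3 = +0.420 V.
Simply averaging or adding the two E° values would be wrong; the electron-weighted sum is required.

+0.420 V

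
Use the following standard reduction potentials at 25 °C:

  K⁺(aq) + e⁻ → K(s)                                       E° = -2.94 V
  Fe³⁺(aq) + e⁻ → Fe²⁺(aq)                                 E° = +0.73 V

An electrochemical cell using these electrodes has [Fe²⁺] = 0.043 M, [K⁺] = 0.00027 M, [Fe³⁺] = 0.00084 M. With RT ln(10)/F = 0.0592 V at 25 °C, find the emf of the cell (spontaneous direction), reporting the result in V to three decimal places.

+3.780 V

Fe³⁺/Fe²⁺ is the cathode (higher E°), K⁺/K the anode: E°cell = +0.73 − (-2.94) = +3.67 V, n = 1.
Overall: Fe³⁺(aq) + K(s) → Fe²⁺(aq) + K⁺(aq)
Q = [Fe²⁺]·[K⁺] / ([Fe³⁺]); log Q = -1.859.
E = E° − (0.0592/n) log Q = +3.67 − (0.0592/1)(-1.859) = +3.780 V.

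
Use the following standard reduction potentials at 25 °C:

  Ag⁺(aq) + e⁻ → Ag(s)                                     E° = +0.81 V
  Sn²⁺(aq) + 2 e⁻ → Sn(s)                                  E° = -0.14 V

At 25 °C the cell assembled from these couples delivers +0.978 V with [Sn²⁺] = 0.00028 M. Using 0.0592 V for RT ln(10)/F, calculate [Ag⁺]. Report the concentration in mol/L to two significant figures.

0.050 M

Ag⁺/Ag is the cathode, Sn²⁺/Sn the anode: E°cell = +0.95 V, n = 2.
Overall reaction: 2 Ag⁺(aq) + Sn(s) → 2 Ag(s) + Sn²⁺(aq); Q = [Sn²⁺]^1/[Ag⁺]^2.
From E = E° − (0.0592/n) log Q: log Q = (E° − E)·n/0.0592 = (+0.95 − (+0.978))·2/0.0592 = -0.9459.
So 2·log[Ag⁺] = 1·log(0.00028) − log Q = -3.5528 − (-0.9459) = -2.6069; log[Ag⁺] = -2.6069 / 2 = -1.3034; [Ag⁺] = 10^(-1.3034) ≈ 0.050 M.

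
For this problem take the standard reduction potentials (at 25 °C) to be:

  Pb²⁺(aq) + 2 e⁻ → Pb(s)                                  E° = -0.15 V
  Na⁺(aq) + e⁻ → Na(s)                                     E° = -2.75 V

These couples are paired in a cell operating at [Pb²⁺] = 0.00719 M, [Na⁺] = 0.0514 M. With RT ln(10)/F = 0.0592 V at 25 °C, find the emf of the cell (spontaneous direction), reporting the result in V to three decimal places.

Pb²⁺/Pb is the cathode (higher E°), Na⁺/Na the anode: E°cell = -0.15 − (-2.75) = +2.60 V, n = 2.
Overall: Pb²⁺(aq) + 2 Na(s) → Pb(s) + 2 Na⁺(aq)
Q = [Na⁺]^2 / ([Pb²⁺]); log Q = -0.435.
E = E° − (0.0592/n) log Q = +2.60 − (0.0592/2)(-0.435) = +2.613 V.

+2.613 V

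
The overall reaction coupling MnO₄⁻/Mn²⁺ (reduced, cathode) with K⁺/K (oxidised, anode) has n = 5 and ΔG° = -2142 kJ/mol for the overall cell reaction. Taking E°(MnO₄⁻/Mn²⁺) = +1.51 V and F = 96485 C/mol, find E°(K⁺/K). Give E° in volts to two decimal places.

-2.93 V

E°cell = −ΔG°/(nF) = −(-2142×10³)/((5)(96485)) = +4.440 V.
Since MnO₄⁻/Mn²⁺ is the cathode and K⁺/K the anode, E°cell = E°(MnO₄⁻/Mn²⁺) − E°(K⁺/K).
So E°(K⁺/K) = E°(MnO₄⁻/Mn²⁺) − E°cell = (+1.51) − (+4.440) = -2.93 V.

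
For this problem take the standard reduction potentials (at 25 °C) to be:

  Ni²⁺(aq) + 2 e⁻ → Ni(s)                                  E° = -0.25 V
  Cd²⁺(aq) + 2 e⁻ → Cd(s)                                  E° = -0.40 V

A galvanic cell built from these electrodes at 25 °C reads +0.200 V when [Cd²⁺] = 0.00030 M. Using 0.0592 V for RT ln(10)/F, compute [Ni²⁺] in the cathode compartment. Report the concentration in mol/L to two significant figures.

0.015 M

Ni²⁺/Ni is the cathode, Cd²⁺/Cd the anode: E°cell = +0.15 V, n = 2.
Overall reaction: Ni²⁺(aq) + Cd(s) → Ni(s) + Cd²⁺(aq); Q = [Cd²⁺]^1/[Ni²⁺]^1.
From E = E° − (0.0592/n) log Q: log Q = (E° − E)·n/0.0592 = (+0.15 − (+0.200))·2/0.0592 = -1.6892.
So 1·log[Ni²⁺] = 1·log(0.0003) − log Q = -3.5229 − (-1.6892) = -1.8337; [Ni²⁺] = 10^(-1.8337) ≈ 0.015 M.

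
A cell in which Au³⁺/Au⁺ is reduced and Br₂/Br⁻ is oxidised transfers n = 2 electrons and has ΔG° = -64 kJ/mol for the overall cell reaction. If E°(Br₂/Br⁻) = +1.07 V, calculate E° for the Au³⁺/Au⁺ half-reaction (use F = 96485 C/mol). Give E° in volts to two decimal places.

+1.40 V

E°cell = −ΔG°/(nF) = −(-64×10³)/((2)(96485)) = +0.332 V.
Since Au³⁺/Au⁺ is the cathode and Br₂/Br⁻ the anode, E°cell = E°(Au³⁺/Au⁺) − E°(Br₂/Br⁻).
So E°(Au³⁺/Au⁺) = E°cell + E°(Br₂/Br⁻) = +0.332 + (+1.07) = +1.40 V.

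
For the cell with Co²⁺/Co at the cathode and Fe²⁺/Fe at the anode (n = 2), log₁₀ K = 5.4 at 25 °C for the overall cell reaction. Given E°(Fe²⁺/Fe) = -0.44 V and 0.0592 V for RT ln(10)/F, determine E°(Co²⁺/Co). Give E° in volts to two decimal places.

-0.28 V

E°cell = (0.0592/n)·log K = (0.0592/2)(5.4) = +0.160 V.
Since Co²⁺/Co is the cathode and Fe²⁺/Fe the anode, E°cell = E°(Co²⁺/Co) − E°(Fe²⁺/Fe).
So E°(Co²⁺/Co) = E°cell + E°(Fe²⁺/Fe) = +0.160 + (-0.44) = -0.28 V.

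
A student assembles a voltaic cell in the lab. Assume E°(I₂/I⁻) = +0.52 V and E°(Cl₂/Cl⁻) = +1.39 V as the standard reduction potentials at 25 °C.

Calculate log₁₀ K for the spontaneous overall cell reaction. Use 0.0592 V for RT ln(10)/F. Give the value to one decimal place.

29.4

Cathode: Cl₂/Cl⁻; anode: I₂/I⁻. E°cell = +0.87 V, n = 2.
log K = nE°cell / 0.0592 = (2)(+0.87) / 0.0592 = 29.4.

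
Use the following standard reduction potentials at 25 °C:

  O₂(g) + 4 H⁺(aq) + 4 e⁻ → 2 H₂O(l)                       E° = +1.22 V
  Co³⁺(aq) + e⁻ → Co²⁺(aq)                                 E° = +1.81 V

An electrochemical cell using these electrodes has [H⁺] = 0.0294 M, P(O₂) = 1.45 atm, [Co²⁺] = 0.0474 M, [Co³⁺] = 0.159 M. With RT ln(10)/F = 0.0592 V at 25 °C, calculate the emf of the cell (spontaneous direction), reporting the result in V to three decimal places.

Co³⁺/Co²⁺ is the cathode (higher E°), O₂/H₂O the anode: E°cell = +1.81 − (+1.22) = +0.59 V, n = 4.
Overall: 4 Co³⁺(aq) + 2 H₂O(l) → 4 Co²⁺(aq) + O₂(g) + 4 H⁺(aq)
Q = [Co²⁺]^4·P(O₂)·[H⁺]^4 / ([Co³⁺]^4); log Q = -8.068.
E = E° − (0.0592/n) log Q = +0.59 − (0.0592/4)(-8.068) = +0.709 V.

+0.709 V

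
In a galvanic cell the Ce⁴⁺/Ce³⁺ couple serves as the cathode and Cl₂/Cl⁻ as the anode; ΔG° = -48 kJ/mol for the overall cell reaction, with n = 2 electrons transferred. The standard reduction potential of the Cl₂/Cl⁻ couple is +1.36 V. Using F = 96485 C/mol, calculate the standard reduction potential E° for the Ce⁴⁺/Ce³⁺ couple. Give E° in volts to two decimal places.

E°cell = −ΔG°/(nF) = −(-48×10³)/((2)(96485)) = +0.249 V.
Since Ce⁴⁺/Ce³⁺ is the cathode and Cl₂/Cl⁻ the anode, E°cell = E°(Ce⁴⁺/Ce³⁺) − E°(Cl₂/Cl⁻).
So E°(Ce⁴⁺/Ce³⁺) = E°cell + E°(Cl₂/Cl⁻) = +0.249 + (+1.36) = +1.61 V.

+1.61 V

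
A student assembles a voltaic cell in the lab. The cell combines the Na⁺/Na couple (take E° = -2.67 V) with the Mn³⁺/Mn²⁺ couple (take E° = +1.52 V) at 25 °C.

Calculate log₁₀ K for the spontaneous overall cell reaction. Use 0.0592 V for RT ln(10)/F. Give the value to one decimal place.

70.8

Cathode: Mn³⁺/Mn²⁺; anode: Na⁺/Na. E°cell = +4.19 V, n = 1.
log K = nE°cell / 0.0592 = (1)(+4.19) / 0.0592 = 70.8.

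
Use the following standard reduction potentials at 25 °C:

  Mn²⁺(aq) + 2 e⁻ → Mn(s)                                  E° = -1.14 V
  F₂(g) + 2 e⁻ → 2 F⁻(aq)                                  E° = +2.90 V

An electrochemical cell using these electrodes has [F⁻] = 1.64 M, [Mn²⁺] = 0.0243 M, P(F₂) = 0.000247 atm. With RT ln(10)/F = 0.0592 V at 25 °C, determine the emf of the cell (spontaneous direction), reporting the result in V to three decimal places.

+3.968 V

F₂/F⁻ is the cathode (higher E°), Mn²⁺/Mn the anode: E°cell = +2.90 − (-1.14) = +4.04 V, n = 2.
Overall: F₂(g) + Mn(s) → 2 F⁻(aq) + Mn²⁺(aq)
Q = [F⁻]^2·[Mn²⁺] / (P(F₂)); log Q = 2.423.
E = E° − (0.0592/n) log Q = +4.04 − (0.0592/2)(2.423) = +3.968 V.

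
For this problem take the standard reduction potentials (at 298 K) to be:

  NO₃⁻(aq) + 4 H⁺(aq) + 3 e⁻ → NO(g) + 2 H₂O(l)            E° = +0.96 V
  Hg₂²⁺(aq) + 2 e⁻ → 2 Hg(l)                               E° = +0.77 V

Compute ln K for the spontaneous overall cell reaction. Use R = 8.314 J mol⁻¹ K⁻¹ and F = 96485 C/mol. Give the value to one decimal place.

44.4

Cathode: NO₃⁻/NO; anode: Hg₂²⁺/Hg. E°cell = (+0.96) − (+0.77) = +0.19 V, with n = 6.
ΔG° = −nFE° = −RT ln K, so ln K = nFE°/(RT) = (6)(96485)(+0.19) / ((8.314)(298)) = 44.395.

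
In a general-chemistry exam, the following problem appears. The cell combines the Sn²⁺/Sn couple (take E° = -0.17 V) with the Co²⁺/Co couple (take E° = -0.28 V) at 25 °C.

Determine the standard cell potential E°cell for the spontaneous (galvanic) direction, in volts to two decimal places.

+0.11 V

The Sn²⁺/Sn couple has the higher reduction potential, so it is the cathode; Co²⁺/Co is oxidised at the anode.
E°cell = E°(cathode) − E°(anode) = (-0.17) − (-0.28) = +0.11 V.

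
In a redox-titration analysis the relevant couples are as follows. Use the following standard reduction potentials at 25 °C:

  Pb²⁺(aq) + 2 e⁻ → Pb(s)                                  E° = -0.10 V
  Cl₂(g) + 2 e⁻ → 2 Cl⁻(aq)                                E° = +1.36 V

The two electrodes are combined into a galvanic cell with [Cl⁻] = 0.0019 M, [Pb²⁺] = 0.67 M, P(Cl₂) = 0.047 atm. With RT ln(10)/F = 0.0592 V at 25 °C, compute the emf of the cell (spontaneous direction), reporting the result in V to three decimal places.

+1.587 V

Cl₂/Cl⁻ is the cathode (higher E°), Pb²⁺/Pb the anode: E°cell = +1.36 − (-0.10) = +1.46 V, n = 2.
Overall: Cl₂(g) + Pb(s) → 2 Cl⁻(aq) + Pb²⁺(aq)
Q = [Cl⁻]^2·[Pb²⁺] / (P(Cl₂)); log Q = -4.289.
E = E° − (0.0592/n) log Q = +1.46 − (0.0592/2)(-4.289) = +1.587 V.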